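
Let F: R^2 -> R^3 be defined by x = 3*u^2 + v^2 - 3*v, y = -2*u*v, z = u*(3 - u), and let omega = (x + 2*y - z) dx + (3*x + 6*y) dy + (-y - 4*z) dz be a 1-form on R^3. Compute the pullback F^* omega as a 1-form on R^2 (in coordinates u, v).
F^* omega = (16*u^3 - 46*u^2*v + 18*u^2 + 30*u*v^2 - 12*u*v - 36*u - 6*v^3 + 18*v^2) du + (-18*u^3 + 32*u^2*v - 12*u^2 - 14*u*v^2 + 24*u*v + 9*u + 2*v^3 - 9*v^2 + 9*v) dv

Using F^*(f dg) = (f ∘ F) d(g ∘ F), substitute each coordinate x_i by F_i(u, v) in f_i, and replace dx_i by d F_i = (∂F_i/∂u) du + (∂F_i/∂v) dv.
  For the x component: f_1(F) = 4*u^2 - 4*u*v - 3*u + v^2 - 3*v; d F_1 = (6*u) du + (2*v - 3) dv
  For the y component: f_2(F) = 9*u^2 - 12*u*v + 3*v^2 - 9*v; d F_2 = (-2*v) du + (-2*u) dv
  For the z component: f_3(F) = 2*u*(2*u + v - 6); d F_3 = (3 - 2*u) du + (0) dv
Combining and collecting du, dv coefficients:
  coeff of du: 16*u^3 - 46*u^2*v + 18*u^2 + 30*u*v^2 - 12*u*v - 36*u - 6*v^3 + 18*v^2
  coeff of dv: -18*u^3 + 32*u^2*v - 12*u^2 - 14*u*v^2 + 24*u*v + 9*u + 2*v^3 - 9*v^2 + 9*v
F^* omega = (16*u^3 - 46*u^2*v + 18*u^2 + 30*u*v^2 - 12*u*v - 36*u - 6*v^3 + 18*v^2) du + (-18*u^3 + 32*u^2*v - 12*u^2 - 14*u*v^2 + 24*u*v + 9*u + 2*v^3 - 9*v^2 + 9*v) dv.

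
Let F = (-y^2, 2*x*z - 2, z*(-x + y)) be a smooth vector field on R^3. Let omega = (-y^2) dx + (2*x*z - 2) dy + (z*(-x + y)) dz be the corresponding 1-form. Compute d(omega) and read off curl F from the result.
d(omega) = (-2*x + z) dy ∧ dz + (z) dz ∧ dx + (2*y + 2*z) dx ∧ dy; curl F = (-2*x + z, z, 2*y + 2*z)

d omega = sum_{i<j} (∂f_j/∂x_i - ∂f_i/∂x_j) dx_i ∧ dx_j. Under the identification (dy ∧ dz, dz ∧ dx, dx ∧ dy) ↔ (e_x, e_y, e_z), the coefficients are exactly the components of curl F. Compute:
  ∂R/∂y - ∂Q/∂z = (z) - (2*x) = -2*x + z
  ∂P/∂z - ∂R/∂x = (0) - (-z) = z
  ∂Q/∂x - ∂P/∂y = (2*z) - (-2*y) = 2*y + 2*z.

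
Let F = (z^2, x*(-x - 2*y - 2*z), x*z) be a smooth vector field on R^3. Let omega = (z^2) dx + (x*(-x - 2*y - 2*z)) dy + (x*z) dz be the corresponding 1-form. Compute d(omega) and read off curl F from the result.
d(omega) = (2*x) dy ∧ dz + (z) dz ∧ dx + (-2*x - 2*y - 2*z) dx ∧ dy; curl F = (2*x, z, -2*x - 2*y - 2*z)

d omega = sum_{i<j} (∂f_j/∂x_i - ∂f_i/∂x_j) dx_i ∧ dx_j. Under the identification (dy ∧ dz, dz ∧ dx, dx ∧ dy) ↔ (e_x, e_y, e_z), the coefficients are exactly the components of curl F. Compute:
  ∂R/∂y - ∂Q/∂z = (0) - (-2*x) = 2*x
  ∂P/∂z - ∂R/∂x = (2*z) - (z) = z
  ∂Q/∂x - ∂P/∂y = (-2*x - 2*y - 2*z) - (0) = -2*x - 2*y - 2*z.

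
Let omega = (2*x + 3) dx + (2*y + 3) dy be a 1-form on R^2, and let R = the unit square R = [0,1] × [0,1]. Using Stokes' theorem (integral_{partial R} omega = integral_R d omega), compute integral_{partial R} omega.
integral_(partial R) omega = 0

Stokes: integral_partial_R omega = integral_R d omega with d omega = (∂Q/∂x - ∂P/∂y) dx ∧ dy.
  ∂Q/∂x = 0
  ∂P/∂y = 0
  integrand = ∂Q/∂x - ∂P/∂y = 0.
Integrating over R: integral_0^1 integral_0^1 (0) dx dy = 0.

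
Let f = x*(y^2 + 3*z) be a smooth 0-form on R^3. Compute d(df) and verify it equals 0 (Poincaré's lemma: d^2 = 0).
d(df) = 0

Step 1: df = sum_i (∂f/∂x_i) dx_i = (y^2 + 3*z) dx + (2*x*y) dy + (3*x) dz.
Step 2: Apply d again. Using the 1-form formula, the coefficient of dx ∧ dy in d(df) is ∂^2 f/∂x ∂y - ∂^2 f/∂y ∂x = (2*y) - (2*y) = 0 (equality of mixed partials for smooth f).
Similarly for dx ∧ dz and dy ∧ dz — all coefficients vanish. So d(df) = 0.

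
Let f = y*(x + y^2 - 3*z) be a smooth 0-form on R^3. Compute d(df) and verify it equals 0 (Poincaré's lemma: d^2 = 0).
d(df) = 0

Step 1: df = sum_i (∂f/∂x_i) dx_i = (y) dx + (x + 3*y^2 - 3*z) dy + (-3*y) dz.
Step 2: Apply d again. Using the 1-form formula, the coefficient of dx ∧ dy in d(df) is ∂^2 f/∂x ∂y - ∂^2 f/∂y ∂x = (1) - (1) = 0 (equality of mixed partials for smooth f).
Similarly for dx ∧ dz and dy ∧ dz — all coefficients vanish. So d(df) = 0.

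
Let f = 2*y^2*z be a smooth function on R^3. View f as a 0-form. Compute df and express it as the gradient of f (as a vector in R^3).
df = (0) dx + (4*y*z) dy + (2*y^2) dz; grad f = (0, 4*y*z, 2*y^2)

For a 0-form f, d f = (∂f/∂x) dx + (∂f/∂y) dy + (∂f/∂z) dz. The components of the vector representation are exactly the entries of grad f in Cartesian coordinates:
  ∂f/∂x = 0
  ∂f/∂y = 4*y*z
  ∂f/∂z = 2*y^2.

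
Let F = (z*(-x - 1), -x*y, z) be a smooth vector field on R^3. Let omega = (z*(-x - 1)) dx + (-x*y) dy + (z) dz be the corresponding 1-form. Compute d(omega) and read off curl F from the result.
d(omega) = (0) dy ∧ dz + (-x - 1) dz ∧ dx + (-y) dx ∧ dy; curl F = (0, -x - 1, -y)

d omega = sum_{i<j} (∂f_j/∂x_i - ∂f_i/∂x_j) dx_i ∧ dx_j. Under the identification (dy ∧ dz, dz ∧ dx, dx ∧ dy) ↔ (e_x, e_y, e_z), the coefficients are exactly the components of curl F. Compute:
  ∂R/∂y - ∂Q/∂z = (0) - (0) = 0
  ∂P/∂z - ∂R/∂x = (-x - 1) - (0) = -x - 1
  ∂Q/∂x - ∂P/∂y = (-y) - (0) = -y.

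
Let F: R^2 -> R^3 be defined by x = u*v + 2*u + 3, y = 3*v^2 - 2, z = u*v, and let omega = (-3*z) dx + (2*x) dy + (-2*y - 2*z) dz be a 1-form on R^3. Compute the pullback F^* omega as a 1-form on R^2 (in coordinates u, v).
F^* omega = (v*(-5*u*v - 6*u - 6*v^2 + 4)) du + (-5*u^2*v + 6*u*v^2 + 24*u*v + 4*u + 36*v) dv

Using F^*(f dg) = (f ∘ F) d(g ∘ F), substitute each coordinate x_i by F_i(u, v) in f_i, and replace dx_i by d F_i = (∂F_i/∂u) du + (∂F_i/∂v) dv.
  For the x component: f_1(F) = -3*u*v; d F_1 = (v + 2) du + (u) dv
  For the y component: f_2(F) = 2*u*v + 4*u + 6; d F_2 = (0) du + (6*v) dv
  For the z component: f_3(F) = -2*u*v - 6*v^2 + 4; d F_3 = (v) du + (u) dv
Combining and collecting du, dv coefficients:
  coeff of du: v*(-5*u*v - 6*u - 6*v^2 + 4)
  coeff of dv: -5*u^2*v + 6*u*v^2 + 24*u*v + 4*u + 36*v
F^* omega = (v*(-5*u*v - 6*u - 6*v^2 + 4)) du + (-5*u^2*v + 6*u*v^2 + 24*u*v + 4*u + 36*v) dv.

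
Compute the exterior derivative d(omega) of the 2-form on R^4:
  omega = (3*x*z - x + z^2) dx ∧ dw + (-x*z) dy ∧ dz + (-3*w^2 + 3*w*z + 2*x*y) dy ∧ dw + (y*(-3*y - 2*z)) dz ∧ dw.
d(omega) = (-3*x - 2*z) dx ∧ dz ∧ dw + (-z) dx ∧ dy ∧ dz + (2*y) dx ∧ dy ∧ dw + (-3*w - 6*y - 2*z) dy ∧ dz ∧ dw

For a 2-form omega = sum_{i<j} g_{ij} dx_i ∧ dx_j, the exterior derivative is
  d(omega) = sum_{i<j} d(g_{ij}) ∧ dx_i ∧ dx_j = sum_{i<j, k} (∂g_{ij}/∂x_k) dx_k ∧ dx_i ∧ dx_j.
Expand each term, using dx_k ∧ dx_i ∧ dx_j = sgn(permutation) dx_{(a)} ∧ dx_{(b)} ∧ dx_{(c)} with (a < b < c) sorted:
  d(3*x*z - x + z^2) includes (∂/∂z)(3*x*z - x + z^2) dz = (3*x + 2*z) dz, which multiplied by dx ∧ dw gives (-3*x - 2*z) dx ∧ dz ∧ dw
  d(-x*z) includes (∂/∂x)(-x*z) dx = (-z) dx, which multiplied by dy ∧ dz gives (-z) dx ∧ dy ∧ dz
  d(-3*w^2 + 3*w*z + 2*x*y) includes (∂/∂x)(-3*w^2 + 3*w*z + 2*x*y) dx = (2*y) dx, which multiplied by dy ∧ dw gives (2*y) dx ∧ dy ∧ dw
  d(-3*w^2 + 3*w*z + 2*x*y) includes (∂/∂z)(-3*w^2 + 3*w*z + 2*x*y) dz = (3*w) dz, which multiplied by dy ∧ dw gives (-3*w) dy ∧ dz ∧ dw
  d(y*(-3*y - 2*z)) includes (∂/∂y)(y*(-3*y - 2*z)) dy = (-6*y - 2*z) dy, which multiplied by dz ∧ dw gives (-6*y - 2*z) dy ∧ dz ∧ dw
Collecting like 3-forms: d(omega) = (-3*x - 2*z) dx ∧ dz ∧ dw + (-z) dx ∧ dy ∧ dz + (2*y) dx ∧ dy ∧ dw + (-3*w - 6*y - 2*z) dy ∧ dz ∧ dw.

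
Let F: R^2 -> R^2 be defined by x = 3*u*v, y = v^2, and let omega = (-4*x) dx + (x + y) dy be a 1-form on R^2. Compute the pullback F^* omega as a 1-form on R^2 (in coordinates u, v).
F^* omega = (-36*u*v^2) du + (2*v*(-18*u^2 + 3*u*v + v^2)) dv

Using F^*(f dg) = (f ∘ F) d(g ∘ F), substitute each coordinate x_i by F_i(u, v) in f_i, and replace dx_i by d F_i = (∂F_i/∂u) du + (∂F_i/∂v) dv.
  For the x component: f_1(F) = -12*u*v; d F_1 = (3*v) du + (3*u) dv
  For the y component: f_2(F) = v*(3*u + v); d F_2 = (0) du + (2*v) dv
Combining and collecting du, dv coefficients:
  coeff of du: -36*u*v^2
  coeff of dv: 2*v*(-18*u^2 + 3*u*v + v^2)
F^* omega = (-36*u*v^2) du + (2*v*(-18*u^2 + 3*u*v + v^2)) dv.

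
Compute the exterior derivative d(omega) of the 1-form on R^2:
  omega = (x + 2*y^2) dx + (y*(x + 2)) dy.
d(omega) = (-3*y) dx ∧ dy

For a 1-form omega = sum_i f_i dx_i, the exterior derivative is
  d(omega) = sum_{i < j} (∂f_j/∂x_i - ∂f_i/∂x_j) dx_i ∧ dx_j.
  coefficient of dx ∧ dy: ∂f_2/∂x - ∂f_1/∂y = ∂(y*(x + 2))/∂x - ∂(x + 2*y^2)/∂y = -3*y
Assembling: d(omega) = (-3*y) dx ∧ dy.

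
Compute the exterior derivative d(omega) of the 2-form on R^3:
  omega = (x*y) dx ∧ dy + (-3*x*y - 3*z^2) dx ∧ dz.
d(omega) = (3*x) dx ∧ dy ∧ dz

For a 2-form omega = sum_{i<j} g_{ij} dx_i ∧ dx_j, the exterior derivative is
  d(omega) = sum_{i<j} d(g_{ij}) ∧ dx_i ∧ dx_j = sum_{i<j, k} (∂g_{ij}/∂x_k) dx_k ∧ dx_i ∧ dx_j.
Expand each term, using dx_k ∧ dx_i ∧ dx_j = sgn(permutation) dx_{(a)} ∧ dx_{(b)} ∧ dx_{(c)} with (a < b < c) sorted:
  d(-3*x*y - 3*z^2) includes (∂/∂y)(-3*x*y - 3*z^2) dy = (-3*x) dy, which multiplied by dx ∧ dz gives (3*x) dx ∧ dy ∧ dz
Collecting like 3-forms: d(omega) = (3*x) dx ∧ dy ∧ dz.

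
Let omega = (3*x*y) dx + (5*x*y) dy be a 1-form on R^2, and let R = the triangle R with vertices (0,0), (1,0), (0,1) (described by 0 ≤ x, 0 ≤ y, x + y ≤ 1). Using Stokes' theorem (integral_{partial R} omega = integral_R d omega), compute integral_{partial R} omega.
integral_(partial R) omega = 1/3

Stokes: integral_partial_R omega = integral_R d omega with d omega = (∂Q/∂x - ∂P/∂y) dx ∧ dy.
  ∂Q/∂x = 5*y
  ∂P/∂y = 3*x
  integrand = ∂Q/∂x - ∂P/∂y = -3*x + 5*y.
Integrating over R: integral_0^1 integral_0^{1-x} (-3*x + 5*y) dy dx = 1/3.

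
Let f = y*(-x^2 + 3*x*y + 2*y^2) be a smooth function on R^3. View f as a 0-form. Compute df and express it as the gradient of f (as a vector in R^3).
df = (y*(-2*x + 3*y)) dx + (-x^2 + 6*x*y + 6*y^2) dy + (0) dz; grad f = (y*(-2*x + 3*y), -x^2 + 6*x*y + 6*y^2, 0)

For a 0-form f, d f = (∂f/∂x) dx + (∂f/∂y) dy + (∂f/∂z) dz. The components of the vector representation are exactly the entries of grad f in Cartesian coordinates:
  ∂f/∂x = y*(-2*x + 3*y)
  ∂f/∂y = -x^2 + 6*x*y + 6*y^2
  ∂f/∂z = 0.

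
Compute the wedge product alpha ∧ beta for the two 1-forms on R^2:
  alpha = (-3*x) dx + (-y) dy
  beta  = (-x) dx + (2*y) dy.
alpha ∧ beta = (-7*x*y) dx ∧ dy

Distribute the wedge, using dx_i ∧ dx_j = -dx_j ∧ dx_i and dx_i ∧ dx_i = 0. For each pair (i, j) with i < j, the coefficient of dx_i ∧ dx_j in alpha ∧ beta is (alpha_i * beta_j - alpha_j * beta_i). Collecting: alpha ∧ beta = (-7*x*y) dx ∧ dy.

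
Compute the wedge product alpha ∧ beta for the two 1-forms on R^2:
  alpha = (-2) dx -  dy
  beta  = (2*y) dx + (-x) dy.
alpha ∧ beta = (2*x + 2*y) dx ∧ dy

Distribute the wedge, using dx_i ∧ dx_j = -dx_j ∧ dx_i and dx_i ∧ dx_i = 0. For each pair (i, j) with i < j, the coefficient of dx_i ∧ dx_j in alpha ∧ beta is (alpha_i * beta_j - alpha_j * beta_i). Collecting: alpha ∧ beta = (2*x + 2*y) dx ∧ dy.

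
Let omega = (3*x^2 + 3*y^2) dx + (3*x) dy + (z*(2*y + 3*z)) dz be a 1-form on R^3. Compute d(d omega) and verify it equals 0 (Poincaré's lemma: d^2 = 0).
d(d omega) = 0

Step 1: d omega = sum_{i<j} (∂f_j/∂x_i - ∂f_i/∂x_j) dx_i ∧ dx_j:
  coeff of dx ∧ dy: 3 - 6*y
  coeff of dx ∧ dz: 0
  coeff of dy ∧ dz: 2*z
Step 2: Apply d again to each 2-form coefficient. The only possible 3-form in R^3 is dx ∧ dy ∧ dz, with coefficient
  ∂(coeff of dy∧dz)/∂x - ∂(coeff of dx∧dz)/∂y + ∂(coeff of dx∧dy)/∂z
  = ∂/∂x (2*z) - ∂/∂y (0) + ∂/∂z (3 - 6*y).
Each of these terms simplifies to sums of mixed partials that cancel in pairs. The result is 0 (by equality of mixed partials for smooth functions — Schwarz / Clairaut).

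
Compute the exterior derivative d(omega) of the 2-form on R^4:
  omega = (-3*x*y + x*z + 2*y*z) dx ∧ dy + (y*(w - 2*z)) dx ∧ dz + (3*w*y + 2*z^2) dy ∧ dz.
d(omega) = (-w + x + 2*y + 2*z) dx ∧ dy ∧ dz + (y) dx ∧ dz ∧ dw + (3*y) dy ∧ dz ∧ dw

For a 2-form omega = sum_{i<j} g_{ij} dx_i ∧ dx_j, the exterior derivative is
  d(omega) = sum_{i<j} d(g_{ij}) ∧ dx_i ∧ dx_j = sum_{i<j, k} (∂g_{ij}/∂x_k) dx_k ∧ dx_i ∧ dx_j.
Expand each term, using dx_k ∧ dx_i ∧ dx_j = sgn(permutation) dx_{(a)} ∧ dx_{(b)} ∧ dx_{(c)} with (a < b < c) sorted:
  d(-3*x*y + x*z + 2*y*z) includes (∂/∂z)(-3*x*y + x*z + 2*y*z) dz = (x + 2*y) dz, which multiplied by dx ∧ dy gives (x + 2*y) dx ∧ dy ∧ dz
  d(y*(w - 2*z)) includes (∂/∂y)(y*(w - 2*z)) dy = (w - 2*z) dy, which multiplied by dx ∧ dz gives (-w + 2*z) dx ∧ dy ∧ dz
  d(y*(w - 2*z)) includes (∂/∂w)(y*(w - 2*z)) dw = (y) dw, which multiplied by dx ∧ dz gives (y) dx ∧ dz ∧ dw
  d(3*w*y + 2*z^2) includes (∂/∂w)(3*w*y + 2*z^2) dw = (3*y) dw, which multiplied by dy ∧ dz gives (3*y) dy ∧ dz ∧ dw
Collecting like 3-forms: d(omega) = (-w + x + 2*y + 2*z) dx ∧ dy ∧ dz + (y) dx ∧ dz ∧ dw + (3*y) dy ∧ dz ∧ dw.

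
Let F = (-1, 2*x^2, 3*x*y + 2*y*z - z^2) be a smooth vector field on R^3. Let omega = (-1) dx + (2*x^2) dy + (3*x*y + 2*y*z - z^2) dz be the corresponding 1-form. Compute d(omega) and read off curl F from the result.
d(omega) = (3*x + 2*z) dy ∧ dz + (-3*y) dz ∧ dx + (4*x) dx ∧ dy; curl F = (3*x + 2*z, -3*y, 4*x)

d omega = sum_{i<j} (∂f_j/∂x_i - ∂f_i/∂x_j) dx_i ∧ dx_j. Under the identification (dy ∧ dz, dz ∧ dx, dx ∧ dy) ↔ (e_x, e_y, e_z), the coefficients are exactly the components of curl F. Compute:
  ∂R/∂y - ∂Q/∂z = (3*x + 2*z) - (0) = 3*x + 2*z
  ∂P/∂z - ∂R/∂x = (0) - (3*y) = -3*y
  ∂Q/∂x - ∂P/∂y = (4*x) - (0) = 4*x.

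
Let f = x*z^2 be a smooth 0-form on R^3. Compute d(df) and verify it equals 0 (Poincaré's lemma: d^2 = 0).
d(df) = 0

Step 1: df = sum_i (∂f/∂x_i) dx_i = (z^2) dx + (0) dy + (2*x*z) dz.
Step 2: Apply d again. Using the 1-form formula, the coefficient of dx ∧ dy in d(df) is ∂^2 f/∂x ∂y - ∂^2 f/∂y ∂x = (0) - (0) = 0 (equality of mixed partials for smooth f).
Similarly for dx ∧ dz and dy ∧ dz — all coefficients vanish. So d(df) = 0.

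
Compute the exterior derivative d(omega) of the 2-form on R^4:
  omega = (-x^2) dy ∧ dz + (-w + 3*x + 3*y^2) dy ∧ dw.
d(omega) = (-2*x) dx ∧ dy ∧ dz + (3) dx ∧ dy ∧ dw

For a 2-form omega = sum_{i<j} g_{ij} dx_i ∧ dx_j, the exterior derivative is
  d(omega) = sum_{i<j} d(g_{ij}) ∧ dx_i ∧ dx_j = sum_{i<j, k} (∂g_{ij}/∂x_k) dx_k ∧ dx_i ∧ dx_j.
Expand each term, using dx_k ∧ dx_i ∧ dx_j = sgn(permutation) dx_{(a)} ∧ dx_{(b)} ∧ dx_{(c)} with (a < b < c) sorted:
  d(-x^2) includes (∂/∂x)(-x^2) dx = (-2*x) dx, which multiplied by dy ∧ dz gives (-2*x) dx ∧ dy ∧ dz
  d(-w + 3*x + 3*y^2) includes (∂/∂x)(-w + 3*x + 3*y^2) dx = (3) dx, which multiplied by dy ∧ dw gives (3) dx ∧ dy ∧ dw
Collecting like 3-forms: d(omega) = (-2*x) dx ∧ dy ∧ dz + (3) dx ∧ dy ∧ dw.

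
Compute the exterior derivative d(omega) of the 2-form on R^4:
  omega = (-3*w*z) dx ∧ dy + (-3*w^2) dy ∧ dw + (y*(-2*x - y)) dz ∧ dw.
d(omega) = (-3*w) dx ∧ dy ∧ dz + (-3*z) dx ∧ dy ∧ dw + (-2*y) dx ∧ dz ∧ dw + (-2*x - 2*y) dy ∧ dz ∧ dw

For a 2-form omega = sum_{i<j} g_{ij} dx_i ∧ dx_j, the exterior derivative is
  d(omega) = sum_{i<j} d(g_{ij}) ∧ dx_i ∧ dx_j = sum_{i<j, k} (∂g_{ij}/∂x_k) dx_k ∧ dx_i ∧ dx_j.
Expand each term, using dx_k ∧ dx_i ∧ dx_j = sgn(permutation) dx_{(a)} ∧ dx_{(b)} ∧ dx_{(c)} with (a < b < c) sorted:
  d(-3*w*z) includes (∂/∂z)(-3*w*z) dz = (-3*w) dz, which multiplied by dx ∧ dy gives (-3*w) dx ∧ dy ∧ dz
  d(-3*w*z) includes (∂/∂w)(-3*w*z) dw = (-3*z) dw, which multiplied by dx ∧ dy gives (-3*z) dx ∧ dy ∧ dw
  d(y*(-2*x - y)) includes (∂/∂x)(y*(-2*x - y)) dx = (-2*y) dx, which multiplied by dz ∧ dw gives (-2*y) dx ∧ dz ∧ dw
  d(y*(-2*x - y)) includes (∂/∂y)(y*(-2*x - y)) dy = (-2*x - 2*y) dy, which multiplied by dz ∧ dw gives (-2*x - 2*y) dy ∧ dz ∧ dw
Collecting like 3-forms: d(omega) = (-3*w) dx ∧ dy ∧ dz + (-3*z) dx ∧ dy ∧ dw + (-2*y) dx ∧ dz ∧ dw + (-2*x - 2*y) dy ∧ dz ∧ dw.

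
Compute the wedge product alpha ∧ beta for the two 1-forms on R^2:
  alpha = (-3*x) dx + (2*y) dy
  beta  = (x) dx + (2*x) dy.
alpha ∧ beta = (-2*x*(3*x + y)) dx ∧ dy

Distribute the wedge, using dx_i ∧ dx_j = -dx_j ∧ dx_i and dx_i ∧ dx_i = 0. For each pair (i, j) with i < j, the coefficient of dx_i ∧ dx_j in alpha ∧ beta is (alpha_i * beta_j - alpha_j * beta_i). Collecting: alpha ∧ beta = (-2*x*(3*x + y)) dx ∧ dy.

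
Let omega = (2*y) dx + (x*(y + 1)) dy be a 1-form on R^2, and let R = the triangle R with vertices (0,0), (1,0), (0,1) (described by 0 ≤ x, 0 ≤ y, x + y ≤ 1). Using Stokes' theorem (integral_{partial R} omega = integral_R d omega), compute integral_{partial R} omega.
integral_(partial R) omega = -1/3

Stokes: integral_partial_R omega = integral_R d omega with d omega = (∂Q/∂x - ∂P/∂y) dx ∧ dy.
  ∂Q/∂x = y + 1
  ∂P/∂y = 2
  integrand = ∂Q/∂x - ∂P/∂y = y - 1.
Integrating over R: integral_0^1 integral_0^{1-x} (y - 1) dy dx = -1/3.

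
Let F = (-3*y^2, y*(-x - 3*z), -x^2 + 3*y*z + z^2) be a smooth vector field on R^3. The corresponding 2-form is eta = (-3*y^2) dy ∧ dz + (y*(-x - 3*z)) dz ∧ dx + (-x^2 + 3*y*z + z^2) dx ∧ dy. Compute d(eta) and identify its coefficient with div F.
d(eta) = (-x + 3*y - z) dx ∧ dy ∧ dz; div F = -x + 3*y - z

For a 2-form in R^3 of the form above, applying d gives a 3-form with coefficient ∂P/∂x + ∂Q/∂y + ∂R/∂z:
  ∂P/∂x = 0
  ∂Q/∂y = -x - 3*z
  ∂R/∂z = 3*y + 2*z
Sum = -x + 3*y - z, which is exactly div F.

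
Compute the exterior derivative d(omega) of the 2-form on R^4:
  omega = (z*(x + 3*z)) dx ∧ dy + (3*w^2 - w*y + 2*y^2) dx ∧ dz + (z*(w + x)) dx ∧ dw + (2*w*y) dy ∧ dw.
d(omega) = (w + x - 4*y + 6*z) dx ∧ dy ∧ dz + (5*w - x - y) dx ∧ dz ∧ dw

For a 2-form omega = sum_{i<j} g_{ij} dx_i ∧ dx_j, the exterior derivative is
  d(omega) = sum_{i<j} d(g_{ij}) ∧ dx_i ∧ dx_j = sum_{i<j, k} (∂g_{ij}/∂x_k) dx_k ∧ dx_i ∧ dx_j.
Expand each term, using dx_k ∧ dx_i ∧ dx_j = sgn(permutation) dx_{(a)} ∧ dx_{(b)} ∧ dx_{(c)} with (a < b < c) sorted:
  d(z*(x + 3*z)) includes (∂/∂z)(z*(x + 3*z)) dz = (x + 6*z) dz, which multiplied by dx ∧ dy gives (x + 6*z) dx ∧ dy ∧ dz
  d(3*w^2 - w*y + 2*y^2) includes (∂/∂y)(3*w^2 - w*y + 2*y^2) dy = (-w + 4*y) dy, which multiplied by dx ∧ dz gives (w - 4*y) dx ∧ dy ∧ dz
  d(3*w^2 - w*y + 2*y^2) includes (∂/∂w)(3*w^2 - w*y + 2*y^2) dw = (6*w - y) dw, which multiplied by dx ∧ dz gives (6*w - y) dx ∧ dz ∧ dw
  d(z*(w + x)) includes (∂/∂z)(z*(w + x)) dz = (w + x) dz, which multiplied by dx ∧ dw gives (-w - x) dx ∧ dz ∧ dw
Collecting like 3-forms: d(omega) = (w + x - 4*y + 6*z) dx ∧ dy ∧ dz + (5*w - x - y) dx ∧ dz ∧ dw.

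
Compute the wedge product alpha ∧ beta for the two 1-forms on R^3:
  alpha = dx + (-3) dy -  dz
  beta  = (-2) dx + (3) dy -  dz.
alpha ∧ beta = (-3) dx ∧ dy + (-3) dx ∧ dz + (6) dy ∧ dz

Distribute the wedge, using dx_i ∧ dx_j = -dx_j ∧ dx_i and dx_i ∧ dx_i = 0. For each pair (i, j) with i < j, the coefficient of dx_i ∧ dx_j in alpha ∧ beta is (alpha_i * beta_j - alpha_j * beta_i). Collecting: alpha ∧ beta = (-3) dx ∧ dy + (-3) dx ∧ dz + (6) dy ∧ dz.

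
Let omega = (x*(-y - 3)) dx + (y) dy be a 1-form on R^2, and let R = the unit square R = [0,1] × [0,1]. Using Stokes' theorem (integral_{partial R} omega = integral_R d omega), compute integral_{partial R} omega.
integral_(partial R) omega = 1/2

Stokes: integral_partial_R omega = integral_R d omega with d omega = (∂Q/∂x - ∂P/∂y) dx ∧ dy.
  ∂Q/∂x = 0
  ∂P/∂y = -x
  integrand = ∂Q/∂x - ∂P/∂y = x.
Integrating over R: integral_0^1 integral_0^1 (x) dx dy = 1/2.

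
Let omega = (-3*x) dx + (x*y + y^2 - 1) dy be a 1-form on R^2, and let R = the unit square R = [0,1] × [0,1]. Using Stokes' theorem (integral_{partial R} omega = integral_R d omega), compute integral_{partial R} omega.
integral_(partial R) omega = 1/2

Stokes: integral_partial_R omega = integral_R d omega with d omega = (∂Q/∂x - ∂P/∂y) dx ∧ dy.
  ∂Q/∂x = y
  ∂P/∂y = 0
  integrand = ∂Q/∂x - ∂P/∂y = y.
Integrating over R: integral_0^1 integral_0^1 (y) dx dy = 1/2.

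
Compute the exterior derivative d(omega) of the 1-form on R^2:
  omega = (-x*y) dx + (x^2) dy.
d(omega) = (3*x) dx ∧ dy

For a 1-form omega = sum_i f_i dx_i, the exterior derivative is
  d(omega) = sum_{i < j} (∂f_j/∂x_i - ∂f_i/∂x_j) dx_i ∧ dx_j.
  coefficient of dx ∧ dy: ∂f_2/∂x - ∂f_1/∂y = ∂(x^2)/∂x - ∂(-x*y)/∂y = 3*x
Assembling: d(omega) = (3*x) dx ∧ dy.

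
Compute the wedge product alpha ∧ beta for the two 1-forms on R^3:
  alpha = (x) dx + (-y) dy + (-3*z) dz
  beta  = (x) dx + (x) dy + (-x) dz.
alpha ∧ beta = (x*(x + y)) dx ∧ dy + (x*(-x + 3*z)) dx ∧ dz + (x*(y + 3*z)) dy ∧ dz

Distribute the wedge, using dx_i ∧ dx_j = -dx_j ∧ dx_i and dx_i ∧ dx_i = 0. For each pair (i, j) with i < j, the coefficient of dx_i ∧ dx_j in alpha ∧ beta is (alpha_i * beta_j - alpha_j * beta_i). Collecting: alpha ∧ beta = (x*(x + y)) dx ∧ dy + (x*(-x + 3*z)) dx ∧ dz + (x*(y + 3*z)) dy ∧ dz.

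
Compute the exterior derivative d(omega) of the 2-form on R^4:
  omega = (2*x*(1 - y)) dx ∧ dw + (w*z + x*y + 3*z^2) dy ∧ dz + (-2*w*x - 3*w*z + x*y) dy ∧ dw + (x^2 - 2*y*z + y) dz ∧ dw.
d(omega) = (-2*w + 2*x + y) dx ∧ dy ∧ dw + (y) dx ∧ dy ∧ dz + (3*w - z + 1) dy ∧ dz ∧ dw + (2*x) dx ∧ dz ∧ dw

For a 2-form omega = sum_{i<j} g_{ij} dx_i ∧ dx_j, the exterior derivative is
  d(omega) = sum_{i<j} d(g_{ij}) ∧ dx_i ∧ dx_j = sum_{i<j, k} (∂g_{ij}/∂x_k) dx_k ∧ dx_i ∧ dx_j.
Expand each term, using dx_k ∧ dx_i ∧ dx_j = sgn(permutation) dx_{(a)} ∧ dx_{(b)} ∧ dx_{(c)} with (a < b < c) sorted:
  d(2*x*(1 - y)) includes (∂/∂y)(2*x*(1 - y)) dy = (-2*x) dy, which multiplied by dx ∧ dw gives (2*x) dx ∧ dy ∧ dw
  d(w*z + x*y + 3*z^2) includes (∂/∂x)(w*z + x*y + 3*z^2) dx = (y) dx, which multiplied by dy ∧ dz gives (y) dx ∧ dy ∧ dz
  d(w*z + x*y + 3*z^2) includes (∂/∂w)(w*z + x*y + 3*z^2) dw = (z) dw, which multiplied by dy ∧ dz gives (z) dy ∧ dz ∧ dw
  d(-2*w*x - 3*w*z + x*y) includes (∂/∂x)(-2*w*x - 3*w*z + x*y) dx = (-2*w + y) dx, which multiplied by dy ∧ dw gives (-2*w + y) dx ∧ dy ∧ dw
  d(-2*w*x - 3*w*z + x*y) includes (∂/∂z)(-2*w*x - 3*w*z + x*y) dz = (-3*w) dz, which multiplied by dy ∧ dw gives (3*w) dy ∧ dz ∧ dw
  d(x^2 - 2*y*z + y) includes (∂/∂x)(x^2 - 2*y*z + y) dx = (2*x) dx, which multiplied by dz ∧ dw gives (2*x) dx ∧ dz ∧ dw
  d(x^2 - 2*y*z + y) includes (∂/∂y)(x^2 - 2*y*z + y) dy = (1 - 2*z) dy, which multiplied by dz ∧ dw gives (1 - 2*z) dy ∧ dz ∧ dw
Collecting like 3-forms: d(omega) = (-2*w + 2*x + y) dx ∧ dy ∧ dw + (y) dx ∧ dy ∧ dz + (3*w - z + 1) dy ∧ dz ∧ dw + (2*x) dx ∧ dz ∧ dw.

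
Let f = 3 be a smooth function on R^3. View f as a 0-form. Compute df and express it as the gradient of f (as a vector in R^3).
df = (0) dx + (0) dy + (0) dz; grad f = (0, 0, 0)

For a 0-form f, d f = (∂f/∂x) dx + (∂f/∂y) dy + (∂f/∂z) dz. The components of the vector representation are exactly the entries of grad f in Cartesian coordinates:
  ∂f/∂x = 0
  ∂f/∂y = 0
  ∂f/∂z = 0.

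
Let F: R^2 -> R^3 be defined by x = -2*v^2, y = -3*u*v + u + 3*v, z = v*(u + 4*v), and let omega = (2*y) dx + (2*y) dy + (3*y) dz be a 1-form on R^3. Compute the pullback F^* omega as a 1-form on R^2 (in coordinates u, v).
F^* omega = (9*u*v^2 - 9*u*v + 2*u - 9*v^2 + 6*v) du + (9*u^2*v - 3*u^2 - 48*u*v^2 - 11*u*v + 6*u + 48*v^2 + 18*v) dv

Using F^*(f dg) = (f ∘ F) d(g ∘ F), substitute each coordinate x_i by F_i(u, v) in f_i, and replace dx_i by d F_i = (∂F_i/∂u) du + (∂F_i/∂v) dv.
  For the x component: f_1(F) = -6*u*v + 2*u + 6*v; d F_1 = (0) du + (-4*v) dv
  For the y component: f_2(F) = -6*u*v + 2*u + 6*v; d F_2 = (1 - 3*v) du + (3 - 3*u) dv
  For the z component: f_3(F) = -9*u*v + 3*u + 9*v; d F_3 = (v) du + (u + 8*v) dv
Combining and collecting du, dv coefficients:
  coeff of du: 9*u*v^2 - 9*u*v + 2*u - 9*v^2 + 6*v
  coeff of dv: 9*u^2*v - 3*u^2 - 48*u*v^2 - 11*u*v + 6*u + 48*v^2 + 18*v
F^* omega = (9*u*v^2 - 9*u*v + 2*u - 9*v^2 + 6*v) du + (9*u^2*v - 3*u^2 - 48*u*v^2 - 11*u*v + 6*u + 48*v^2 + 18*v) dv.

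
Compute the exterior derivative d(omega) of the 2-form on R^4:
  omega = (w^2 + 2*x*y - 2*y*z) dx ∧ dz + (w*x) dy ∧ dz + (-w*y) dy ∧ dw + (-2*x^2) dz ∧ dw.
d(omega) = (w - 2*x + 2*z) dx ∧ dy ∧ dz + (2*w - 4*x) dx ∧ dz ∧ dw + (x) dy ∧ dz ∧ dw

For a 2-form omega = sum_{i<j} g_{ij} dx_i ∧ dx_j, the exterior derivative is
  d(omega) = sum_{i<j} d(g_{ij}) ∧ dx_i ∧ dx_j = sum_{i<j, k} (∂g_{ij}/∂x_k) dx_k ∧ dx_i ∧ dx_j.
Expand each term, using dx_k ∧ dx_i ∧ dx_j = sgn(permutation) dx_{(a)} ∧ dx_{(b)} ∧ dx_{(c)} with (a < b < c) sorted:
  d(w^2 + 2*x*y - 2*y*z) includes (∂/∂y)(w^2 + 2*x*y - 2*y*z) dy = (2*x - 2*z) dy, which multiplied by dx ∧ dz gives (-2*x + 2*z) dx ∧ dy ∧ dz
  d(w^2 + 2*x*y - 2*y*z) includes (∂/∂w)(w^2 + 2*x*y - 2*y*z) dw = (2*w) dw, which multiplied by dx ∧ dz gives (2*w) dx ∧ dz ∧ dw
  d(w*x) includes (∂/∂x)(w*x) dx = (w) dx, which multiplied by dy ∧ dz gives (w) dx ∧ dy ∧ dz
  d(w*x) includes (∂/∂w)(w*x) dw = (x) dw, which multiplied by dy ∧ dz gives (x) dy ∧ dz ∧ dw
  d(-2*x^2) includes (∂/∂x)(-2*x^2) dx = (-4*x) dx, which multiplied by dz ∧ dw gives (-4*x) dx ∧ dz ∧ dw
Collecting like 3-forms: d(omega) = (w - 2*x + 2*z) dx ∧ dy ∧ dz + (2*w - 4*x) dx ∧ dz ∧ dw + (x) dy ∧ dz ∧ dw.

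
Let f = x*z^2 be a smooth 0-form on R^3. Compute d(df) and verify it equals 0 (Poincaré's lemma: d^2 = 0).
d(df) = 0

Step 1: df = sum_i (∂f/∂x_i) dx_i = (z^2) dx + (0) dy + (2*x*z) dz.
Step 2: Apply d again. Using the 1-form formula, the coefficient of dx ∧ dy in d(df) is ∂^2 f/∂x ∂y - ∂^2 f/∂y ∂x = (0) - (0) = 0 (equality of mixed partials for smooth f).
Similarly for dx ∧ dz and dy ∧ dz — all coefficients vanish. So d(df) = 0.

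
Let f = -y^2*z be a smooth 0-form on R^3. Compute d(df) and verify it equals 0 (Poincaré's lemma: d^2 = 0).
d(df) = 0

Step 1: df = sum_i (∂f/∂x_i) dx_i = (0) dx + (-2*y*z) dy + (-y^2) dz.
Step 2: Apply d again. Using the 1-form formula, the coefficient of dx ∧ dy in d(df) is ∂^2 f/∂x ∂y - ∂^2 f/∂y ∂x = (0) - (0) = 0 (equality of mixed partials for smooth f).
Similarly for dx ∧ dz and dy ∧ dz — all coefficients vanish. So d(df) = 0.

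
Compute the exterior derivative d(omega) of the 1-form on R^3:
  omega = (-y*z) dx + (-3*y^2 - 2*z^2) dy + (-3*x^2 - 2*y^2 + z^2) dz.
d(omega) = (z) dx ∧ dy + (-6*x + y) dx ∧ dz + (-4*y + 4*z) dy ∧ dz

For a 1-form omega = sum_i f_i dx_i, the exterior derivative is
  d(omega) = sum_{i < j} (∂f_j/∂x_i - ∂f_i/∂x_j) dx_i ∧ dx_j.
  coefficient of dx ∧ dy: ∂f_2/∂x - ∂f_1/∂y = ∂(-3*y^2 - 2*z^2)/∂x - ∂(-y*z)/∂y = z
  coefficient of dx ∧ dz: ∂f_3/∂x - ∂f_1/∂z = ∂(-3*x^2 - 2*y^2 + z^2)/∂x - ∂(-y*z)/∂z = -6*x + y
  coefficient of dy ∧ dz: ∂f_3/∂y - ∂f_2/∂z = ∂(-3*x^2 - 2*y^2 + z^2)/∂y - ∂(-3*y^2 - 2*z^2)/∂z = -4*y + 4*z
Assembling: d(omega) = (z) dx ∧ dy + (-6*x + y) dx ∧ dz + (-4*y + 4*z) dy ∧ dz.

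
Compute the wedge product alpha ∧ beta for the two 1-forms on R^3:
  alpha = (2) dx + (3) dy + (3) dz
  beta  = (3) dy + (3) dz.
alpha ∧ beta = (6) dx ∧ dy + (6) dx ∧ dz

Distribute the wedge, using dx_i ∧ dx_j = -dx_j ∧ dx_i and dx_i ∧ dx_i = 0. For each pair (i, j) with i < j, the coefficient of dx_i ∧ dx_j in alpha ∧ beta is (alpha_i * beta_j - alpha_j * beta_i). Collecting: alpha ∧ beta = (6) dx ∧ dy + (6) dx ∧ dz.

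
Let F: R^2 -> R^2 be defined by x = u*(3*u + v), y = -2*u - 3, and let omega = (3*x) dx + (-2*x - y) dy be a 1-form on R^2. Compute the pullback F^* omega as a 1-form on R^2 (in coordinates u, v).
F^* omega = (54*u^3 + 27*u^2*v + 12*u^2 + 3*u*v^2 + 4*u*v - 4*u - 6) du + (3*u^2*(3*u + v)) dv

Using F^*(f dg) = (f ∘ F) d(g ∘ F), substitute each coordinate x_i by F_i(u, v) in f_i, and replace dx_i by d F_i = (∂F_i/∂u) du + (∂F_i/∂v) dv.
  For the x component: f_1(F) = 3*u*(3*u + v); d F_1 = (6*u + v) du + (u) dv
  For the y component: f_2(F) = -6*u^2 - 2*u*v + 2*u + 3; d F_2 = (-2) du + (0) dv
Combining and collecting du, dv coefficients:
  coeff of du: 54*u^3 + 27*u^2*v + 12*u^2 + 3*u*v^2 + 4*u*v - 4*u - 6
  coeff of dv: 3*u^2*(3*u + v)
F^* omega = (54*u^3 + 27*u^2*v + 12*u^2 + 3*u*v^2 + 4*u*v - 4*u - 6) du + (3*u^2*(3*u + v)) dv.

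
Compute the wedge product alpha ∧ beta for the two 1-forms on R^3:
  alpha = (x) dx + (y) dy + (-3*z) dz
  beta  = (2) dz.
alpha ∧ beta = (2*x) dx ∧ dz + (2*y) dy ∧ dz

Distribute the wedge, using dx_i ∧ dx_j = -dx_j ∧ dx_i and dx_i ∧ dx_i = 0. For each pair (i, j) with i < j, the coefficient of dx_i ∧ dx_j in alpha ∧ beta is (alpha_i * beta_j - alpha_j * beta_i). Collecting: alpha ∧ beta = (2*x) dx ∧ dz + (2*y) dy ∧ dz.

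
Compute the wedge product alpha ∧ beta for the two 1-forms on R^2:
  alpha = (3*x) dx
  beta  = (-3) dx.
alpha ∧ beta = 0

Distribute the wedge, using dx_i ∧ dx_j = -dx_j ∧ dx_i and dx_i ∧ dx_i = 0. For each pair (i, j) with i < j, the coefficient of dx_i ∧ dx_j in alpha ∧ beta is (alpha_i * beta_j - alpha_j * beta_i). Collecting: alpha ∧ beta = 0.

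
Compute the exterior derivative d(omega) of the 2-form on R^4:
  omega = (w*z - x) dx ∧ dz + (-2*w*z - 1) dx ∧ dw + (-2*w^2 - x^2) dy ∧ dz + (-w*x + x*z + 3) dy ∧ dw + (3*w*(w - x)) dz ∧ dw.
d(omega) = (-w + z) dx ∧ dz ∧ dw + (-2*x) dx ∧ dy ∧ dz + (-4*w - x) dy ∧ dz ∧ dw + (-w + z) dx ∧ dy ∧ dw

For a 2-form omega = sum_{i<j} g_{ij} dx_i ∧ dx_j, the exterior derivative is
  d(omega) = sum_{i<j} d(g_{ij}) ∧ dx_i ∧ dx_j = sum_{i<j, k} (∂g_{ij}/∂x_k) dx_k ∧ dx_i ∧ dx_j.
Expand each term, using dx_k ∧ dx_i ∧ dx_j = sgn(permutation) dx_{(a)} ∧ dx_{(b)} ∧ dx_{(c)} with (a < b < c) sorted:
  d(w*z - x) includes (∂/∂w)(w*z - x) dw = (z) dw, which multiplied by dx ∧ dz gives (z) dx ∧ dz ∧ dw
  d(-2*w*z - 1) includes (∂/∂z)(-2*w*z - 1) dz = (-2*w) dz, which multiplied by dx ∧ dw gives (2*w) dx ∧ dz ∧ dw
  d(-2*w^2 - x^2) includes (∂/∂x)(-2*w^2 - x^2) dx = (-2*x) dx, which multiplied by dy ∧ dz gives (-2*x) dx ∧ dy ∧ dz
  d(-2*w^2 - x^2) includes (∂/∂w)(-2*w^2 - x^2) dw = (-4*w) dw, which multiplied by dy ∧ dz gives (-4*w) dy ∧ dz ∧ dw
  d(-w*x + x*z + 3) includes (∂/∂x)(-w*x + x*z + 3) dx = (-w + z) dx, which multiplied by dy ∧ dw gives (-w + z) dx ∧ dy ∧ dw
  d(-w*x + x*z + 3) includes (∂/∂z)(-w*x + x*z + 3) dz = (x) dz, which multiplied by dy ∧ dw gives (-x) dy ∧ dz ∧ dw
  d(3*w*(w - x)) includes (∂/∂x)(3*w*(w - x)) dx = (-3*w) dx, which multiplied by dz ∧ dw gives (-3*w) dx ∧ dz ∧ dw
Collecting like 3-forms: d(omega) = (-w + z) dx ∧ dz ∧ dw + (-2*x) dx ∧ dy ∧ dz + (-4*w - x) dy ∧ dz ∧ dw + (-w + z) dx ∧ dy ∧ dw.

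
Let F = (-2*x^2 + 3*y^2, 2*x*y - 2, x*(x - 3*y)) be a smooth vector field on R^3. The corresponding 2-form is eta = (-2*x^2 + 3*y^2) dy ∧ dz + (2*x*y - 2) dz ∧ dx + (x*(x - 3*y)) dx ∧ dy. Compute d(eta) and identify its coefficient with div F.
d(eta) = (-2*x) dx ∧ dy ∧ dz; div F = -2*x

For a 2-form in R^3 of the form above, applying d gives a 3-form with coefficient ∂P/∂x + ∂Q/∂y + ∂R/∂z:
  ∂P/∂x = -4*x
  ∂Q/∂y = 2*x
  ∂R/∂z = 0
Sum = -2*x, which is exactly div F.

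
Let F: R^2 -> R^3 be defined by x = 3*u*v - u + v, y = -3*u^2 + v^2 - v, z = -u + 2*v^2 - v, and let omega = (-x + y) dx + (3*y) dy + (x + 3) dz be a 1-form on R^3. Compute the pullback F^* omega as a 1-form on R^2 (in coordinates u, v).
F^* omega = (54*u^3 - 9*u^2*v + 3*u^2 - 27*u*v^2 + 21*u*v + 3*v^3 - 7*v^2 + v - 3) du + (-9*u^3 - 27*u^2*v + 9*u^2 + 15*u*v^2 - 16*u*v + 2*u + 6*v^3 - 4*v^2 + 12*v - 3) dv

Using F^*(f dg) = (f ∘ F) d(g ∘ F), substitute each coordinate x_i by F_i(u, v) in f_i, and replace dx_i by d F_i = (∂F_i/∂u) du + (∂F_i/∂v) dv.
  For the x component: f_1(F) = -3*u^2 - 3*u*v + u + v^2 - 2*v; d F_1 = (3*v - 1) du + (3*u + 1) dv
  For the y component: f_2(F) = -9*u^2 + 3*v^2 - 3*v; d F_2 = (-6*u) du + (2*v - 1) dv
  For the z component: f_3(F) = 3*u*v - u + v + 3; d F_3 = (-1) du + (4*v - 1) dv
Combining and collecting du, dv coefficients:
  coeff of du: 54*u^3 - 9*u^2*v + 3*u^2 - 27*u*v^2 + 21*u*v + 3*v^3 - 7*v^2 + v - 3
  coeff of dv: -9*u^3 - 27*u^2*v + 9*u^2 + 15*u*v^2 - 16*u*v + 2*u + 6*v^3 - 4*v^2 + 12*v - 3
F^* omega = (54*u^3 - 9*u^2*v + 3*u^2 - 27*u*v^2 + 21*u*v + 3*v^3 - 7*v^2 + v - 3) du + (-9*u^3 - 27*u^2*v + 9*u^2 + 15*u*v^2 - 16*u*v + 2*u + 6*v^3 - 4*v^2 + 12*v - 3) dv.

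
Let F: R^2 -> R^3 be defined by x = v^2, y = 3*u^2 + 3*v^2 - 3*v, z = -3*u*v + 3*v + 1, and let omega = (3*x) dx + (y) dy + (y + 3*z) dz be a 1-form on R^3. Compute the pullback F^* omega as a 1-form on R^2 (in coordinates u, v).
F^* omega = (18*u^3 - 9*u^2*v + 45*u*v^2 - 18*u*v - 9*v^3 - 18*v^2 - 9*v) du + (-9*u^3 + 45*u^2*v - 9*u*v^2 - 45*u*v - 9*u + 24*v^3 - 18*v^2 + 27*v + 9) dv

Using F^*(f dg) = (f ∘ F) d(g ∘ F), substitute each coordinate x_i by F_i(u, v) in f_i, and replace dx_i by d F_i = (∂F_i/∂u) du + (∂F_i/∂v) dv.
  For the x component: f_1(F) = 3*v^2; d F_1 = (0) du + (2*v) dv
  For the y component: f_2(F) = 3*u^2 + 3*v^2 - 3*v; d F_2 = (6*u) du + (6*v - 3) dv
  For the z component: f_3(F) = 3*u^2 - 9*u*v + 3*v^2 + 6*v + 3; d F_3 = (-3*v) du + (3 - 3*u) dv
Combining and collecting du, dv coefficients:
  coeff of du: 18*u^3 - 9*u^2*v + 45*u*v^2 - 18*u*v - 9*v^3 - 18*v^2 - 9*v
  coeff of dv: -9*u^3 + 45*u^2*v - 9*u*v^2 - 45*u*v - 9*u + 24*v^3 - 18*v^2 + 27*v + 9
F^* omega = (18*u^3 - 9*u^2*v + 45*u*v^2 - 18*u*v - 9*v^3 - 18*v^2 - 9*v) du + (-9*u^3 + 45*u^2*v - 9*u*v^2 - 45*u*v - 9*u + 24*v^3 - 18*v^2 + 27*v + 9) dv.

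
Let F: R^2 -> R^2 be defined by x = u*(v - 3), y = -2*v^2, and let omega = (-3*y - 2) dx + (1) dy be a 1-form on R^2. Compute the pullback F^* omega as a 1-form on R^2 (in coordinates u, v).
F^* omega = (6*v^3 - 18*v^2 - 2*v + 6) du + (6*u*v^2 - 2*u - 4*v) dv

Using F^*(f dg) = (f ∘ F) d(g ∘ F), substitute each coordinate x_i by F_i(u, v) in f_i, and replace dx_i by d F_i = (∂F_i/∂u) du + (∂F_i/∂v) dv.
  For the x component: f_1(F) = 6*v^2 - 2; d F_1 = (v - 3) du + (u) dv
  For the y component: f_2(F) = 1; d F_2 = (0) du + (-4*v) dv
Combining and collecting du, dv coefficients:
  coeff of du: 6*v^3 - 18*v^2 - 2*v + 6
  coeff of dv: 6*u*v^2 - 2*u - 4*v
F^* omega = (6*v^3 - 18*v^2 - 2*v + 6) du + (6*u*v^2 - 2*u - 4*v) dv.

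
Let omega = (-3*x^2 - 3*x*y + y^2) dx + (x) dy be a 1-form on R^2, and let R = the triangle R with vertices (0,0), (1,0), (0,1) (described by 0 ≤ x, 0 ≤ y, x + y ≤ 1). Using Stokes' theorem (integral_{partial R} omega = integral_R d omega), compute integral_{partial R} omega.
integral_(partial R) omega = 2/3

Stokes: integral_partial_R omega = integral_R d omega with d omega = (∂Q/∂x - ∂P/∂y) dx ∧ dy.
  ∂Q/∂x = 1
  ∂P/∂y = -3*x + 2*y
  integrand = ∂Q/∂x - ∂P/∂y = 3*x - 2*y + 1.
Integrating over R: integral_0^1 integral_0^{1-x} (3*x - 2*y + 1) dy dx = 2/3.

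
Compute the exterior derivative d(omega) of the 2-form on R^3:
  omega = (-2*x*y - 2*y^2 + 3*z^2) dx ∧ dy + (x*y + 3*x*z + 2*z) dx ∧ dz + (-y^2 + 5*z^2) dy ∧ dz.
d(omega) = (-x + 6*z) dx ∧ dy ∧ dz

For a 2-form omega = sum_{i<j} g_{ij} dx_i ∧ dx_j, the exterior derivative is
  d(omega) = sum_{i<j} d(g_{ij}) ∧ dx_i ∧ dx_j = sum_{i<j, k} (∂g_{ij}/∂x_k) dx_k ∧ dx_i ∧ dx_j.
Expand each term, using dx_k ∧ dx_i ∧ dx_j = sgn(permutation) dx_{(a)} ∧ dx_{(b)} ∧ dx_{(c)} with (a < b < c) sorted:
  d(-2*x*y - 2*y^2 + 3*z^2) includes (∂/∂z)(-2*x*y - 2*y^2 + 3*z^2) dz = (6*z) dz, which multiplied by dx ∧ dy gives (6*z) dx ∧ dy ∧ dz
  d(x*y + 3*x*z + 2*z) includes (∂/∂y)(x*y + 3*x*z + 2*z) dy = (x) dy, which multiplied by dx ∧ dz gives (-x) dx ∧ dy ∧ dz
Collecting like 3-forms: d(omega) = (-x + 6*z) dx ∧ dy ∧ dz.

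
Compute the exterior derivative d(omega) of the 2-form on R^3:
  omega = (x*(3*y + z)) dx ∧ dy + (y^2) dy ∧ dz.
d(omega) = (x) dx ∧ dy ∧ dz

For a 2-form omega = sum_{i<j} g_{ij} dx_i ∧ dx_j, the exterior derivative is
  d(omega) = sum_{i<j} d(g_{ij}) ∧ dx_i ∧ dx_j = sum_{i<j, k} (∂g_{ij}/∂x_k) dx_k ∧ dx_i ∧ dx_j.
Expand each term, using dx_k ∧ dx_i ∧ dx_j = sgn(permutation) dx_{(a)} ∧ dx_{(b)} ∧ dx_{(c)} with (a < b < c) sorted:
  d(x*(3*y + z)) includes (∂/∂z)(x*(3*y + z)) dz = (x) dz, which multiplied by dx ∧ dy gives (x) dx ∧ dy ∧ dz
Collecting like 3-forms: d(omega) = (x) dx ∧ dy ∧ dz.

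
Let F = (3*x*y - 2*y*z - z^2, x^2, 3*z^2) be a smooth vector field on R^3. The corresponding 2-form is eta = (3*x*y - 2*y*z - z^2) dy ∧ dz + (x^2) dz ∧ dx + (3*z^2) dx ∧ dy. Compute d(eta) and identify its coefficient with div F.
d(eta) = (3*y + 6*z) dx ∧ dy ∧ dz; div F = 3*y + 6*z

For a 2-form in R^3 of the form above, applying d gives a 3-form with coefficient ∂P/∂x + ∂Q/∂y + ∂R/∂z:
  ∂P/∂x = 3*y
  ∂Q/∂y = 0
  ∂R/∂z = 6*z
Sum = 3*y + 6*z, which is exactly div F.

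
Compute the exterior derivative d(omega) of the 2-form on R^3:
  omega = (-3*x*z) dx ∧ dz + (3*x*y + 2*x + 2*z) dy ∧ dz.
d(omega) = (3*y + 2) dx ∧ dy ∧ dz

For a 2-form omega = sum_{i<j} g_{ij} dx_i ∧ dx_j, the exterior derivative is
  d(omega) = sum_{i<j} d(g_{ij}) ∧ dx_i ∧ dx_j = sum_{i<j, k} (∂g_{ij}/∂x_k) dx_k ∧ dx_i ∧ dx_j.
Expand each term, using dx_k ∧ dx_i ∧ dx_j = sgn(permutation) dx_{(a)} ∧ dx_{(b)} ∧ dx_{(c)} with (a < b < c) sorted:
  d(3*x*y + 2*x + 2*z) includes (∂/∂x)(3*x*y + 2*x + 2*z) dx = (3*y + 2) dx, which multiplied by dy ∧ dz gives (3*y + 2) dx ∧ dy ∧ dz
Collecting like 3-forms: d(omega) = (3*y + 2) dx ∧ dy ∧ dz.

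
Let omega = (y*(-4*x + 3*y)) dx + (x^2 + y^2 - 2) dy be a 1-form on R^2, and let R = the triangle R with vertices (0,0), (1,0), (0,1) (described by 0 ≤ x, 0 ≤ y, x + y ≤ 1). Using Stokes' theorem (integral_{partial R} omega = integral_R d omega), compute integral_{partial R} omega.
integral_(partial R) omega = 0

Stokes: integral_partial_R omega = integral_R d omega with d omega = (∂Q/∂x - ∂P/∂y) dx ∧ dy.
  ∂Q/∂x = 2*x
  ∂P/∂y = -4*x + 6*y
  integrand = ∂Q/∂x - ∂P/∂y = 6*x - 6*y.
Integrating over R: integral_0^1 integral_0^{1-x} (6*x - 6*y) dy dx = 0.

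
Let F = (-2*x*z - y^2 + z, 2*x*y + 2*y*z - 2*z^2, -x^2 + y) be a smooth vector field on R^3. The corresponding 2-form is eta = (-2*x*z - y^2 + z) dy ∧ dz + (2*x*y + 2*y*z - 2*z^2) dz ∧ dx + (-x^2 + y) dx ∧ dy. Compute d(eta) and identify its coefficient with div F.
d(eta) = (2*x) dx ∧ dy ∧ dz; div F = 2*x

For a 2-form in R^3 of the form above, applying d gives a 3-form with coefficient ∂P/∂x + ∂Q/∂y + ∂R/∂z:
  ∂P/∂x = -2*z
  ∂Q/∂y = 2*x + 2*z
  ∂R/∂z = 0
Sum = 2*x, which is exactly div F.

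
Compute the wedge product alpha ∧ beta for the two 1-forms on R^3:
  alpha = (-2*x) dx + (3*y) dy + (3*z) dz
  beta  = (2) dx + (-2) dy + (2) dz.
alpha ∧ beta = (4*x - 6*y) dx ∧ dy + (-4*x - 6*z) dx ∧ dz + (6*y + 6*z) dy ∧ dz

Distribute the wedge, using dx_i ∧ dx_j = -dx_j ∧ dx_i and dx_i ∧ dx_i = 0. For each pair (i, j) with i < j, the coefficient of dx_i ∧ dx_j in alpha ∧ beta is (alpha_i * beta_j - alpha_j * beta_i). Collecting: alpha ∧ beta = (4*x - 6*y) dx ∧ dy + (-4*x - 6*z) dx ∧ dz + (6*y + 6*z) dy ∧ dz.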